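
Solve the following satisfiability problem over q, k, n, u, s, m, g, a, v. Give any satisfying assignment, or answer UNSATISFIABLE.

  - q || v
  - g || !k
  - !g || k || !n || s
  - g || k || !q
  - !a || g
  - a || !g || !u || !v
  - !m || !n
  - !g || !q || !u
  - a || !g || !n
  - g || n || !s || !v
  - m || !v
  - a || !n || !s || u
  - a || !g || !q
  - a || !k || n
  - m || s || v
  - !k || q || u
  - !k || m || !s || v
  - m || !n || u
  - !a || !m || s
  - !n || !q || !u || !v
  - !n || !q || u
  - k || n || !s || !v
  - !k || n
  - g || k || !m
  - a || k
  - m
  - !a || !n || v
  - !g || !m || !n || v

q = True, k = False, n = False, u = False, s = True, m = True, g = True, a = True, v = False

Unit clause (m) forces m = True.
In (!m || !n) only !n is left, so n = False.
In (!k || n) only !k is left, so k = False.
In (g || k || !m) only g is left, so g = True.
In (a || k) only a is left, so a = True.
In (!a || !m || s) only s is left, so s = True.
In (k || n || !s || !v) only !v is left, so v = False.
In (q || v) only q is left, so q = True.
In (!g || !q || !u) only !u is left, so u = False.
All clauses satisfied.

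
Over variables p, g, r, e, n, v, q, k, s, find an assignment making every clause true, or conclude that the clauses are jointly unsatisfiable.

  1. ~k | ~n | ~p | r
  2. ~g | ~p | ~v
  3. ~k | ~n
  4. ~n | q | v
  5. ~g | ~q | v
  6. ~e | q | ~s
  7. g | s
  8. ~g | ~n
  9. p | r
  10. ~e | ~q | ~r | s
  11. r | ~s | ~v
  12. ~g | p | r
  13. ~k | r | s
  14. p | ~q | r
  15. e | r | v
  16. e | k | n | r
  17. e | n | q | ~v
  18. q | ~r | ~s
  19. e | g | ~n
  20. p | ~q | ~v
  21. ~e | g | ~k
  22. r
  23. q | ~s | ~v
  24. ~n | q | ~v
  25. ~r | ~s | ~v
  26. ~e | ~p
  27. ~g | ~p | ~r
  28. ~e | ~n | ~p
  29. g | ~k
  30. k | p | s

Unit clause (r) forces r = True.
Set p = False.
Set g = True.
  then (~g | ~n) forces n = False.
Set e = True.
Set v = True.
  then (p | ~q | ~v) forces q = False.
  then (q | ~s | ~v) forces s = False.
  then (k | p | s) forces k = True.
All clauses satisfied.

p = False, g = True, r = True, e = True, n = False, v = True, q = False, k = True, s = False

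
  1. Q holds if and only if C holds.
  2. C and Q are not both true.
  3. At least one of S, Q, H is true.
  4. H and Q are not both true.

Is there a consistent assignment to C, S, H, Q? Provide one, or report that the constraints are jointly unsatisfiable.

C=F; S=F; H=T; Q=F

  (1) Q=F, C=F — same ✓
  (2) C=F, Q=F — not both ✓
  (3) {S, Q, H}: 1 true — at least one ✓
  (4) H=T, Q=F — not both ✓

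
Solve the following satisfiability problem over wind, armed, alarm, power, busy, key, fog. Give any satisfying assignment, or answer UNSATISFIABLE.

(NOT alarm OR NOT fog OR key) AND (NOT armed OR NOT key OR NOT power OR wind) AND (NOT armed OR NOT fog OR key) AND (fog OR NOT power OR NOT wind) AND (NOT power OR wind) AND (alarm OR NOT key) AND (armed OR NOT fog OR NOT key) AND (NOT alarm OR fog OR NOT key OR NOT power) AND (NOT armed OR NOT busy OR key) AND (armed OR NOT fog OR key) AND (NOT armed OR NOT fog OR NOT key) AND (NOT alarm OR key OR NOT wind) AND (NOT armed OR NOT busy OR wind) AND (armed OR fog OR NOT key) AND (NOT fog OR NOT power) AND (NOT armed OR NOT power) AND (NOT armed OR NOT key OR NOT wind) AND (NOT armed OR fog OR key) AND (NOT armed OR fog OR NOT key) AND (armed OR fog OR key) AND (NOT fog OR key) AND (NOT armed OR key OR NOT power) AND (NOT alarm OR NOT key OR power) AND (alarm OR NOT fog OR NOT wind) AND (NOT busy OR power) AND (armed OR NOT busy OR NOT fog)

No satisfying assignment exists.

Case key = True:
  (alarm OR NOT key) forces alarm = True.
  (NOT alarm OR NOT key OR power) forces power = True.
  (NOT power OR wind) forces wind = True.
  (fog OR NOT power OR NOT wind) forces fog = True.
  Clause (NOT fog OR NOT power) is falsified — contradiction.
Case key = False:
  (NOT fog OR key) forces fog = False.
  (NOT armed OR fog OR key) forces armed = False.
  Clause (armed OR fog OR key) is falsified — contradiction.
Both cases fail, so the formula is unsatisfiable.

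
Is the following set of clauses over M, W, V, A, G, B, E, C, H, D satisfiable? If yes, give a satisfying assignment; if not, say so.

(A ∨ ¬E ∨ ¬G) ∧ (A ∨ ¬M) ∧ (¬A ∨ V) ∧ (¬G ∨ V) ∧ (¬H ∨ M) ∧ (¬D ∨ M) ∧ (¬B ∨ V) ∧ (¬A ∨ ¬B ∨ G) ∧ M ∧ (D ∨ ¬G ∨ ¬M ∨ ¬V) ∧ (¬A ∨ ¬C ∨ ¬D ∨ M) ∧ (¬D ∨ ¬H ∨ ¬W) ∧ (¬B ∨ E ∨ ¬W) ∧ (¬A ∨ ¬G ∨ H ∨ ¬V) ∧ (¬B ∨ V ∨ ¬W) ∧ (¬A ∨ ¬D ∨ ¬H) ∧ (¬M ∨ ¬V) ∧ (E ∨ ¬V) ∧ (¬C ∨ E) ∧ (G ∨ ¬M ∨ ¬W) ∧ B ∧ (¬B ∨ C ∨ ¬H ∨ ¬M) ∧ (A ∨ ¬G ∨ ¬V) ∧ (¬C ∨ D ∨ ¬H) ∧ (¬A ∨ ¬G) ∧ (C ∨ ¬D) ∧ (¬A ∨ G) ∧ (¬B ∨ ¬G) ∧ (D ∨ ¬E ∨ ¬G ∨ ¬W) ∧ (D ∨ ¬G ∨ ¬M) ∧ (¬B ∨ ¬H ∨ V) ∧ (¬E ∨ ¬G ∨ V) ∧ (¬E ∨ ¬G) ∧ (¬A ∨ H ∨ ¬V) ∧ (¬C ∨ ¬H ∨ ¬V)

Case M = True:
  (A ∨ ¬M) forces A = True.
  (¬A ∨ V) forces V = True.
  Clause (¬M ∨ ¬V) is falsified — contradiction.
Case M = False:
  Clause (M) is falsified — contradiction.
Both cases fail, so the formula is unsatisfiable.

The formula is unsatisfiable.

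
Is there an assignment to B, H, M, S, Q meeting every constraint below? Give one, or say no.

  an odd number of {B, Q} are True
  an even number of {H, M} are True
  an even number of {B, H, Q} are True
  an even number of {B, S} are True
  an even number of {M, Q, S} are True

B = True, H = True, M = True, S = True, Q = False

{B, Q}: 1 true → odd ✓
{H, M}: 2 true → even ✓
{B, H, Q}: 2 true → even ✓
{B, S}: 2 true → even ✓
{M, Q, S}: 2 true → even ✓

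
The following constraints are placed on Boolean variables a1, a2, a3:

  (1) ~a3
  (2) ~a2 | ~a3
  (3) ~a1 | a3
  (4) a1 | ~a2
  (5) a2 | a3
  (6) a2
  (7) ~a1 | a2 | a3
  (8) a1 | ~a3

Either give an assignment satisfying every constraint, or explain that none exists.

Case a2 = True:
  (~a3) forces a3 = False.
  (~a1 | a3) forces a1 = False.
  Clause (a1 | ~a2) is falsified — contradiction.
Case a2 = False:
  Clause (a2) is falsified — contradiction.
Both cases fail, so the formula is unsatisfiable.

Unsatisfiable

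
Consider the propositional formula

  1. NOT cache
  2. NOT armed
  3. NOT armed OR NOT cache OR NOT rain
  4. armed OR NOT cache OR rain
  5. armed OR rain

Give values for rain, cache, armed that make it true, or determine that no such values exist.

rain=T, cache=F, armed=F

Unit clause (NOT cache) forces cache = False.
Unit clause (NOT armed) forces armed = False.
In (armed OR rain) only rain is left, so rain = True.
All clauses satisfied.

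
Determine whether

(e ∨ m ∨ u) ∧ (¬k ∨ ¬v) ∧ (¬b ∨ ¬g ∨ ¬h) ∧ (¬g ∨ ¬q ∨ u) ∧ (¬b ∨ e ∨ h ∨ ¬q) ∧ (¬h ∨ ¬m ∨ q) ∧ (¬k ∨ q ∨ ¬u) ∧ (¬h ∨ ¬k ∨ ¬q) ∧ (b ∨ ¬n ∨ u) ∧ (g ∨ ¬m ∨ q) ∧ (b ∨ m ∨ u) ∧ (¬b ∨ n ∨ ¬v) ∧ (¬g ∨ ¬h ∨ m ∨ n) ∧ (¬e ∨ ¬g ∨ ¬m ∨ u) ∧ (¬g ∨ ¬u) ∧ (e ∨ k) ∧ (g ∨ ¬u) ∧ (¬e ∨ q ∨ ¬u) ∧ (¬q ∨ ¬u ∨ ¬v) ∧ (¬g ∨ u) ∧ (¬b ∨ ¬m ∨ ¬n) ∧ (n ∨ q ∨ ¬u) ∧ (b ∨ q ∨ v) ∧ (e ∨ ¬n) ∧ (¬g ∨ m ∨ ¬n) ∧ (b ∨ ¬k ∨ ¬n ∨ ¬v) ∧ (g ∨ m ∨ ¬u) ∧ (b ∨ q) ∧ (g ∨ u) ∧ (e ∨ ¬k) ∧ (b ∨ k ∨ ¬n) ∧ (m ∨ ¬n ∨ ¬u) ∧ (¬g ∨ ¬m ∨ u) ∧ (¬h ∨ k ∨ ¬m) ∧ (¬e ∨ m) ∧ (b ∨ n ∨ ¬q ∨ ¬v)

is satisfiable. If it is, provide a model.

UNSATISFIABLE

Case g = True:
  (¬g ∨ ¬u) forces u = False.
  Clause (¬g ∨ u) is falsified — contradiction.
Case g = False:
  (g ∨ ¬u) forces u = False.
  Clause (g ∨ u) is falsified — contradiction.
Both cases fail, so the formula is unsatisfiable.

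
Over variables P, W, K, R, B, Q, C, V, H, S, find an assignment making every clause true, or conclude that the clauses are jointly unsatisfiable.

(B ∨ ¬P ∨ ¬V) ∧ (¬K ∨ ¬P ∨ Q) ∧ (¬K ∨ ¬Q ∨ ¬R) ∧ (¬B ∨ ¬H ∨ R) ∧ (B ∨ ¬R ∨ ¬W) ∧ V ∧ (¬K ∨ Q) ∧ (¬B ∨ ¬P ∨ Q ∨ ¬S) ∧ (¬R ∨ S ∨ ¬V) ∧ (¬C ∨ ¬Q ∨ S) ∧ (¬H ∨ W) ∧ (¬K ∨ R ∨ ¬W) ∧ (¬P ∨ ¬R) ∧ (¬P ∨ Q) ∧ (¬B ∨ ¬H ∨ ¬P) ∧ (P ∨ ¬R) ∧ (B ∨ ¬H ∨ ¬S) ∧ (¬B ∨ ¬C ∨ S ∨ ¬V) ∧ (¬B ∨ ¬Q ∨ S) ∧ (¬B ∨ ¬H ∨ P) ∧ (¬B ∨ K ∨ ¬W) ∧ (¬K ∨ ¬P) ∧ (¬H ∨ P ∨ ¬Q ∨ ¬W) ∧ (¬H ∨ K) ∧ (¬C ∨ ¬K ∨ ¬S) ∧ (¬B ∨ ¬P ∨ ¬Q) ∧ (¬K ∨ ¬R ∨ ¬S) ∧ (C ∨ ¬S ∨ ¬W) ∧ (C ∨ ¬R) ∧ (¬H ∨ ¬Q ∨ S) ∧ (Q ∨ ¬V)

P = False, W = False, K = False, R = False, B = False, Q = True, C = True, V = True, H = False, S = True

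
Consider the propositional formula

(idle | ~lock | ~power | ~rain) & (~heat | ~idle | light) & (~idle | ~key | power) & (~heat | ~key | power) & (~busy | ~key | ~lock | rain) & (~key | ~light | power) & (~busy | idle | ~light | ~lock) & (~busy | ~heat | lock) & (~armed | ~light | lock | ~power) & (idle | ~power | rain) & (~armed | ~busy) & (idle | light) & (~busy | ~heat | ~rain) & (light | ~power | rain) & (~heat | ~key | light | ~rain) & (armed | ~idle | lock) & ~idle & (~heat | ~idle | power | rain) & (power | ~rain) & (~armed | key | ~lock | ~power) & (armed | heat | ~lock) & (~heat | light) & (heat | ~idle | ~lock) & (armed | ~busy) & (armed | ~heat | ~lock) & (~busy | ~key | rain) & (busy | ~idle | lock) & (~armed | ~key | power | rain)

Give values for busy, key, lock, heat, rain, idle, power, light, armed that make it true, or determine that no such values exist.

Unit clause (~idle) forces idle = False.
In (idle | light) only light is left, so light = True.
Try busy = True:
  (~busy | idle | ~light | ~lock) forces lock = False.
  (~busy | ~heat | lock) forces heat = False.
  (~armed | ~busy) forces armed = False.
  clause (armed | ~busy) is falsified — backtrack.
So busy = False.
Set key = True.
  then (~key | ~light | power) forces power = True.
  then (idle | ~power | rain) forces rain = True.
  then (idle | ~lock | ~power | ~rain) forces lock = False.
  then (~armed | ~light | lock | ~power) forces armed = False.
Set heat = True.
All clauses satisfied.

busy = False; key = True; lock = False; heat = True; rain = True; idle = False; power = True; light = True; armed = False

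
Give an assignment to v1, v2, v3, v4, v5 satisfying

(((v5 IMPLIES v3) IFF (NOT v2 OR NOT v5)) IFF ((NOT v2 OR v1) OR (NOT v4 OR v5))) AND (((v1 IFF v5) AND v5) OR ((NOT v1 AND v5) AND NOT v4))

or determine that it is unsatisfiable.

v1 = False, v2 = True, v3 = False, v4 = False, v5 = True

  ((v5 IMPLIES v3) IFF (NOT v2 OR NOT v5)) IFF ((NOT v2 OR v1) OR (NOT v4 OR v5)) = True
    (v5 IMPLIES v3) IFF (NOT v2 OR NOT v5) = True
      v5 IMPLIES v3 = False
      NOT v2 OR NOT v5 = False
        NOT v2 = False
        NOT v5 = False
    (NOT v2 OR v1) OR (NOT v4 OR v5) = True
      NOT v2 OR v1 = False
        NOT v2 = False
      NOT v4 OR v5 = True
        NOT v4 = True
  ((v1 IFF v5) AND v5) OR ((NOT v1 AND v5) AND NOT v4) = True
    (v1 IFF v5) AND v5 = False
      v1 IFF v5 = False
    (NOT v1 AND v5) AND NOT v4 = True
      NOT v1 AND v5 = True
        NOT v1 = True
      NOT v4 = True
Both conjuncts True, so the formula holds.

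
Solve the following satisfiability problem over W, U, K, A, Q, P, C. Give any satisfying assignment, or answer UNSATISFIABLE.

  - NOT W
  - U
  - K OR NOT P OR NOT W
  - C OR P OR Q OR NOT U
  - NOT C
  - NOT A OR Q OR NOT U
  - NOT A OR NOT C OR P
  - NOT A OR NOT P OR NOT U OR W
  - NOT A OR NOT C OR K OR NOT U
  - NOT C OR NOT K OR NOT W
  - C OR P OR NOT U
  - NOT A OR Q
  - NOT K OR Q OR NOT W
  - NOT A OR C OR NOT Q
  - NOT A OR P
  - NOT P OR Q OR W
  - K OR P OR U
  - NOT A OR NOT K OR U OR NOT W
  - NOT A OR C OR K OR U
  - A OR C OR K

Unit clause (NOT W) forces W = False.
Unit clause (U) forces U = True.
Unit clause (NOT C) forces C = False.
In (C OR P OR NOT U) only P is left, so P = True.
In (NOT P OR Q OR W) only Q is left, so Q = True.
In (NOT A OR NOT P OR NOT U OR W) only NOT A is left, so A = False.
In (A OR C OR K) only K is left, so K = True.
All clauses satisfied.

W = False, U = True, K = True, A = False, Q = True, P = True, C = False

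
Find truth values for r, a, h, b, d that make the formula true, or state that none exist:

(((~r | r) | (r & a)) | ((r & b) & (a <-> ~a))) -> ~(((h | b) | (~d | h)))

r = False, a = True, h = False, b = False, d = True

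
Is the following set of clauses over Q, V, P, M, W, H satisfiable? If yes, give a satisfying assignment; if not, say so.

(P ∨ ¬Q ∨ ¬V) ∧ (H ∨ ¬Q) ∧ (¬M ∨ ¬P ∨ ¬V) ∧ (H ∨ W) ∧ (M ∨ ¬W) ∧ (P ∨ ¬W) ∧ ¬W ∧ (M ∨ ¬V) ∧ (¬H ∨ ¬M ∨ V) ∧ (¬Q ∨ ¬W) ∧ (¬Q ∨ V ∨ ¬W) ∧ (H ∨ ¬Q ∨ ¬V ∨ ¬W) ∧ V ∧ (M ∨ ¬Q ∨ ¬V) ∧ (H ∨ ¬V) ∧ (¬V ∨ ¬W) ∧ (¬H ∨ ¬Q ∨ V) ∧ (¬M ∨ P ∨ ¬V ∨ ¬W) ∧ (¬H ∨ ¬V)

Unsatisfiable

Case V = True:
  (¬W) forces W = False.
  (H ∨ W) forces H = True.
  Clause (¬H ∨ ¬V) is falsified — contradiction.
Case V = False:
  Clause (V) is falsified — contradiction.
Both cases fail, so the formula is unsatisfiable.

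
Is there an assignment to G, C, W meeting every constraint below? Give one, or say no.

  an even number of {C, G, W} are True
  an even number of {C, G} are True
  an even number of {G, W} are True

G = False, C = False, W = False

{C, G, W}: 0 true → even ✓
{C, G}: 0 true → even ✓
{G, W}: 0 true → even ✓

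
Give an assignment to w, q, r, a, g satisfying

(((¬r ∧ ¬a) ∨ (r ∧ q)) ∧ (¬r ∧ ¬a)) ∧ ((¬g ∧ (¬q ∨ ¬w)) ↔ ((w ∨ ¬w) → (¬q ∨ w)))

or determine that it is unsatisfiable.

w = False; q = True; r = False; a = False; g = True

  ((¬r ∧ ¬a) ∨ (r ∧ q)) ∧ (¬r ∧ ¬a) = True
    (¬r ∧ ¬a) ∨ (r ∧ q) = True
      ¬r ∧ ¬a = True
        ¬r = True
        ¬a = True
      r ∧ q = False
    ¬r ∧ ¬a = True
      ¬r = True
      ¬a = True
  (¬g ∧ (¬q ∨ ¬w)) ↔ ((w ∨ ¬w) → (¬q ∨ w)) = True
    ¬g ∧ (¬q ∨ ¬w) = False
      ¬g = False
      ¬q ∨ ¬w = True
        ¬q = False
        ¬w = True
    (w ∨ ¬w) → (¬q ∨ w) = False
      w ∨ ¬w = True
        ¬w = True
      ¬q ∨ w = False
        ¬q = False
Both conjuncts True, so the formula holds.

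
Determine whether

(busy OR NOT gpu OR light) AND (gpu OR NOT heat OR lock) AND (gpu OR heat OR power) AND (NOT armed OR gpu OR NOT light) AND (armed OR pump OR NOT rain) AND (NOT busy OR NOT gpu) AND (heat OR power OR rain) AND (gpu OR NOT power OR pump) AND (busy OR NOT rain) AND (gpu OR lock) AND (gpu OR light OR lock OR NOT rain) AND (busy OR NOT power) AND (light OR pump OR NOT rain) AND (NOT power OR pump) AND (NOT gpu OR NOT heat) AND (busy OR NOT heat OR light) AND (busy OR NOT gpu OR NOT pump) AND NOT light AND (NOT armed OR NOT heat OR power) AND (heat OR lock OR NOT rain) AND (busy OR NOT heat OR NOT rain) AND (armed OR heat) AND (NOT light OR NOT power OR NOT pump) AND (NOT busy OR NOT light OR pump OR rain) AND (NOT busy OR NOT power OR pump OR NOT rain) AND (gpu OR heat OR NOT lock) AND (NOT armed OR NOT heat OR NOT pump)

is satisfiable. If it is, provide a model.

heat = True, gpu = False, rain = True, busy = True, armed = False, pump = True, light = False, power = True, lock = True

Unit clause (NOT light) forces light = False.
Set heat = True.
  then (NOT gpu OR NOT heat) forces gpu = False.
  then (busy OR NOT heat OR light) forces busy = True.
  then (gpu OR NOT heat OR lock) forces lock = True.
Set rain = True.
  then (light OR pump OR NOT rain) forces pump = True.
  then (NOT armed OR NOT heat OR NOT pump) forces armed = False.
Set power = True.
All clauses satisfied.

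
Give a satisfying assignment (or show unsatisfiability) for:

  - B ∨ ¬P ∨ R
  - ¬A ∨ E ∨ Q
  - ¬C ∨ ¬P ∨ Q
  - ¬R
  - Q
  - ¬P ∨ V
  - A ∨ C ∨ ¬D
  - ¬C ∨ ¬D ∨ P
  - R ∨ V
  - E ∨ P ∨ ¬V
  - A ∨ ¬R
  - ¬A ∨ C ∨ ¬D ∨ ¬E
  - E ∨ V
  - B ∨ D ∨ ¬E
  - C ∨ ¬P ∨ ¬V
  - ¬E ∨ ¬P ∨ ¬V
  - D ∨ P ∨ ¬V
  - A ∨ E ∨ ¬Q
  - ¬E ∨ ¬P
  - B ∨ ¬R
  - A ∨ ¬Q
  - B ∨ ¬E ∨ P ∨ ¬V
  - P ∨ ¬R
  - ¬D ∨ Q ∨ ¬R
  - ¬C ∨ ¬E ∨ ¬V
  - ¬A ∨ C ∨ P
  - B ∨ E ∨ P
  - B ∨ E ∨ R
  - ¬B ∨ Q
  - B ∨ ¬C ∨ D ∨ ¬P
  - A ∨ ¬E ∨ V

Unit clause (¬R) forces R = False.
Unit clause (Q) forces Q = True.
In (R ∨ V) only V is left, so V = True.
In (A ∨ ¬Q) only A is left, so A = True.
Try B = False:
  (B ∨ ¬P ∨ R) forces P = False.
  (E ∨ P ∨ ¬V) forces E = True.
  clause (B ∨ ¬E ∨ P ∨ ¬V) is falsified — backtrack.
So B = True.
Try C = False:
  (C ∨ ¬P ∨ ¬V) forces P = False.
  clause (¬A ∨ C ∨ P) is falsified — backtrack.
So C = True.
  then (¬C ∨ ¬E ∨ ¬V) forces E = False.
  then (E ∨ P ∨ ¬V) forces P = True.
Set D = True.
All clauses satisfied.

B=T; A=T; Q=T; C=T; D=T; R=F; V=T; E=F; P=T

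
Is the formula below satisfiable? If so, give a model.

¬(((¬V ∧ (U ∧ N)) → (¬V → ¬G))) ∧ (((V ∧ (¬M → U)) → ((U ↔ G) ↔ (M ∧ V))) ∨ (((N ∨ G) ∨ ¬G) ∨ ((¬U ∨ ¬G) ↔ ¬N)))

V = False, U = True, N = True, G = True, M = True

  ¬(((¬V ∧ (U ∧ N)) → (¬V → ¬G))) = True
    (¬V ∧ (U ∧ N)) → (¬V → ¬G) = False
      ¬V ∧ (U ∧ N) = True
        ¬V = True
        U ∧ N = True
      ¬V → ¬G = False
        ¬V = True
        ¬G = False
  ((V ∧ (¬M → U)) → ((U ↔ G) ↔ (M ∧ V))) ∨ (((N ∨ G) ∨ ¬G) ∨ ((¬U ∨ ¬G) ↔ ¬N)) = True
    (V ∧ (¬M → U)) → ((U ↔ G) ↔ (M ∧ V)) = True
      V ∧ (¬M → U) = False
        ¬M → U = True
          ¬M = False
      (U ↔ G) ↔ (M ∧ V) = False
        U ↔ G = True
        M ∧ V = False
    ((N ∨ G) ∨ ¬G) ∨ ((¬U ∨ ¬G) ↔ ¬N) = True
      (N ∨ G) ∨ ¬G = True
        N ∨ G = True
        ¬G = False
      (¬U ∨ ¬G) ↔ ¬N = True
        ¬U ∨ ¬G = False
          ¬U = False
          ¬G = False
        ¬N = False
Both conjuncts True, so the formula holds.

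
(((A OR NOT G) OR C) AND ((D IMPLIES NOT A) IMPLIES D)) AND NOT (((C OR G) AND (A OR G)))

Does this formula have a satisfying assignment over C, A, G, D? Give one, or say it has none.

C = False, A = True, G = False, D = True

  ((A OR NOT G) OR C) AND ((D IMPLIES NOT A) IMPLIES D) = True
    (A OR NOT G) OR C = True
      A OR NOT G = True
        NOT G = True
    (D IMPLIES NOT A) IMPLIES D = True
      D IMPLIES NOT A = False
        NOT A = False
  NOT (((C OR G) AND (A OR G))) = True
    (C OR G) AND (A OR G) = False
      C OR G = False
      A OR G = True
Both conjuncts True, so the formula holds.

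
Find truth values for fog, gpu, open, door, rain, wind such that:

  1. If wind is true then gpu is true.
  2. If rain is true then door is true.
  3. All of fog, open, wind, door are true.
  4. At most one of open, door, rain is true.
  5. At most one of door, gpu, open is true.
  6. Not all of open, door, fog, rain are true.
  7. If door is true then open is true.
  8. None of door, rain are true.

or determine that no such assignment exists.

Case door = True:
  Constraint (8) is violated (door=T) — contradiction.
Case door = False:
  Constraint (3) is violated (door=F) — contradiction.
Both cases fail — unsatisfiable.

The formula is unsatisfiable.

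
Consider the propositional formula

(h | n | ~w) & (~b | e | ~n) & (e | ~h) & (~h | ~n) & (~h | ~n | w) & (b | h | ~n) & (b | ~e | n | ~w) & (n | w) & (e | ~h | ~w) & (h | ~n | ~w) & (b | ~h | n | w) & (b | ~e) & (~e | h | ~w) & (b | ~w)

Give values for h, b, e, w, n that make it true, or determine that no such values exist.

h = False, b = True, e = True, w = False, n = True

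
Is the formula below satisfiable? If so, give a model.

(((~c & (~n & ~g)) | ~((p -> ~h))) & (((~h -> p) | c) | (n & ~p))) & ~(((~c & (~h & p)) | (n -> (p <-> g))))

c: True; n: True; h: True; p: True; g: False

  ((~c & (~n & ~g)) | ~((p -> ~h))) & (((~h -> p) | c) | (n & ~p)) = True
    (~c & (~n & ~g)) | ~((p -> ~h)) = True
      ~c & (~n & ~g) = False
        ~c = False
        ~n & ~g = False
          ~n = False
          ~g = True
      ~((p -> ~h)) = True
        p -> ~h = False
          ~h = False
    ((~h -> p) | c) | (n & ~p) = True
      (~h -> p) | c = True
        ~h -> p = True
          ~h = False
      n & ~p = False
        ~p = False
  ~(((~c & (~h & p)) | (n -> (p <-> g)))) = True
    (~c & (~h & p)) | (n -> (p <-> g)) = False
      ~c & (~h & p) = False
        ~c = False
        ~h & p = False
          ~h = False
      n -> (p <-> g) = False
        p <-> g = False
Both conjuncts True, so the formula holds.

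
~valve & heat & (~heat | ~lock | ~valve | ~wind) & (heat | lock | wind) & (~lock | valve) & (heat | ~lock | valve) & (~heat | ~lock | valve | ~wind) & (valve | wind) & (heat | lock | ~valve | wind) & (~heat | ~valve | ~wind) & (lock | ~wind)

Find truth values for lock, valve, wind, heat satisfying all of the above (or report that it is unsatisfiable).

Case valve = True:
  Clause (~valve) is falsified — contradiction.
Case valve = False:
  (heat) forces heat = True.
  (~lock | valve) forces lock = False.
  (valve | wind) forces wind = True.
  Clause (lock | ~wind) is falsified — contradiction.
Both cases fail, so the formula is unsatisfiable.

Unsatisfiable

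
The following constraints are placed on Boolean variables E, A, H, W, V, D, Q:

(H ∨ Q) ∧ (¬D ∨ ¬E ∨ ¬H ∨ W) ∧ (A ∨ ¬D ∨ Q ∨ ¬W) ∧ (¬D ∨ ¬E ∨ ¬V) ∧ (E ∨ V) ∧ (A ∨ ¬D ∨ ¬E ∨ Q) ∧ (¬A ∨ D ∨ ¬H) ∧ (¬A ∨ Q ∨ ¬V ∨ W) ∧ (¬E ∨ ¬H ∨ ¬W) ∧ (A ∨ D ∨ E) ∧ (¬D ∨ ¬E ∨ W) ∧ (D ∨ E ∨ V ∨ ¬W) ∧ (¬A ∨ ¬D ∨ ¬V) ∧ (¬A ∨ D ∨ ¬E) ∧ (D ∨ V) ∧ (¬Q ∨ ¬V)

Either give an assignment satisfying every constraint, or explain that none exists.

Set E = False.
  then (E ∨ V) forces V = True.
  then (¬Q ∨ ¬V) forces Q = False.
  then (H ∨ Q) forces H = True.
Try A = True:
  (¬A ∨ D ∨ ¬H) forces D = True.
  clause (¬A ∨ ¬D ∨ ¬V) is falsified — backtrack.
So A = False.
  then (A ∨ D ∨ E) forces D = True.
  then (A ∨ ¬D ∨ Q ∨ ¬W) forces W = False.
All clauses satisfied.

E=F, A=F, H=T, W=F, V=T, D=T, Q=F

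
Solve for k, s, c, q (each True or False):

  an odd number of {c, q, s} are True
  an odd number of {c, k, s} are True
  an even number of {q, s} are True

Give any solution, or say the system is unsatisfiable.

k=F, s=F, c=T, q=F

{c, q, s}: 1 true → odd ✓
{c, k, s}: 1 true → odd ✓
{q, s}: 0 true → even ✓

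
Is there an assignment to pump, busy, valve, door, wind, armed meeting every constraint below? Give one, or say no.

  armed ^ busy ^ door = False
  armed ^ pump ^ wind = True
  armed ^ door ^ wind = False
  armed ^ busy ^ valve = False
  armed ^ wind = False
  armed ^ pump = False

pump=T; busy=T; valve=F; door=F; wind=T; armed=T

armed ^ busy ^ door = T ^ T ^ F = False ✓
armed ^ pump ^ wind = T ^ T ^ T = True ✓
armed ^ door ^ wind = T ^ F ^ T = False ✓
armed ^ busy ^ valve = T ^ T ^ F = False ✓
armed ^ wind = T ^ T = False ✓
armed ^ pump = T ^ T = False ✓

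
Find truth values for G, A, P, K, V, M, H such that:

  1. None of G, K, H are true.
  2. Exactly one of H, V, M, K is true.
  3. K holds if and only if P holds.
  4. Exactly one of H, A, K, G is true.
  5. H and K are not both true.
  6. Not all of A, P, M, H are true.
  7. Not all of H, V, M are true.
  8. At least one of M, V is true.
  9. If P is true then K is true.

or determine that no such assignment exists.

G=F, A=T, P=F, K=F, V=T, M=F, H=F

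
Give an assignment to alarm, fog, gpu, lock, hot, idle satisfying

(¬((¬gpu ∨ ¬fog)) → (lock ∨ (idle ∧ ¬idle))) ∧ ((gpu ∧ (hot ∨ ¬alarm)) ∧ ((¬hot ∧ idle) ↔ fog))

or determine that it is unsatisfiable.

alarm: True; fog: False; gpu: True; lock: False; hot: True; idle: False

  ¬((¬gpu ∨ ¬fog)) → (lock ∨ (idle ∧ ¬idle)) = True
    ¬((¬gpu ∨ ¬fog)) = False
      ¬gpu ∨ ¬fog = True
        ¬gpu = False
        ¬fog = True
    lock ∨ (idle ∧ ¬idle) = False
      idle ∧ ¬idle = False
        ¬idle = True
  (gpu ∧ (hot ∨ ¬alarm)) ∧ ((¬hot ∧ idle) ↔ fog) = True
    gpu ∧ (hot ∨ ¬alarm) = True
      hot ∨ ¬alarm = True
        ¬alarm = False
    (¬hot ∧ idle) ↔ fog = True
      ¬hot ∧ idle = False
        ¬hot = False
Both conjuncts True, so the formula holds.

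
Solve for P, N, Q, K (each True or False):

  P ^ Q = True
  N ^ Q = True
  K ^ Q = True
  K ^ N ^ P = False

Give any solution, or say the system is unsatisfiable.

P = False, N = False, Q = True, K = False

P ^ Q = F ^ T = True ✓
N ^ Q = F ^ T = True ✓
K ^ Q = F ^ T = True ✓
K ^ N ^ P = F ^ F ^ F = False ✓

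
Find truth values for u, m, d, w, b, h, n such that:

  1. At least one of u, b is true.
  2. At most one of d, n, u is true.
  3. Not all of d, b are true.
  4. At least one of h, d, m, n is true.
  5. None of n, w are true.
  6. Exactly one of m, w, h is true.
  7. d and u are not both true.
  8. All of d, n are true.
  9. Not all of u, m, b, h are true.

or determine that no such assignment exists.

Case n = True:
  Constraint (5) is violated (n=T) — contradiction.
Case n = False:
  Constraint (8) is violated (n=F) — contradiction.
Both cases fail — unsatisfiable.

UNSATISFIABLE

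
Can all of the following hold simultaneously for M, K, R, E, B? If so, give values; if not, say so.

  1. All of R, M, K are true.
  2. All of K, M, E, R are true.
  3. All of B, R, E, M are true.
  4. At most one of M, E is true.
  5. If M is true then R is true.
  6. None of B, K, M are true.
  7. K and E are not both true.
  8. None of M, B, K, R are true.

Case M = True:
  Constraint (6) is violated (M=T) — contradiction.
Case M = False:
  Constraint (1) is violated (M=F) — contradiction.
Both cases fail — unsatisfiable.

Unsatisfiable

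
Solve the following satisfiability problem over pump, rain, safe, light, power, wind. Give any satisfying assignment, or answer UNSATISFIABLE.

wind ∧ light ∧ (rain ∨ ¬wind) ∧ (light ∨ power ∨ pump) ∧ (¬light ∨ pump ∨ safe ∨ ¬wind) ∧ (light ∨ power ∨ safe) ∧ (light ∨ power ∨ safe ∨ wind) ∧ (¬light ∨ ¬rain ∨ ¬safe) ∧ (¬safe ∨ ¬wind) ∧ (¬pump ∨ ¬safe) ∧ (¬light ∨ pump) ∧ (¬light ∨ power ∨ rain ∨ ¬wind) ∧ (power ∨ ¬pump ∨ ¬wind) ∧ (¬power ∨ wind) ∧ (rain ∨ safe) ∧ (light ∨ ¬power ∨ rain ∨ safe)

Unit clause (wind) forces wind = True.
Unit clause (light) forces light = True.
In (rain ∨ ¬wind) only rain is left, so rain = True.
In (¬light ∨ ¬rain ∨ ¬safe) only ¬safe is left, so safe = False.
In (¬light ∨ pump) only pump is left, so pump = True.
In (power ∨ ¬pump ∨ ¬wind) only power is left, so power = True.
All clauses satisfied.

pump = True, rain = True, safe = False, light = True, power = True, wind = True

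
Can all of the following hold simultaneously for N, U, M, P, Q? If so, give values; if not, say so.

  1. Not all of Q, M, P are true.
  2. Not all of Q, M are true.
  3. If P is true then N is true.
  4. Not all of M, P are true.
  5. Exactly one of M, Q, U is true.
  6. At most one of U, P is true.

N=T, U=F, M=F, P=F, Q=T

  (1) {Q, M, P}: 1/3 true — not all ✓
  (2) {Q, M}: 1/2 true — not all ✓
  (3) P=F ⇒ N: vacuous ✓
  (4) {M, P}: 0/2 true — not all ✓
  (5) {M, Q, U}: 1 true — exactly one ✓
  (6) {U, P}: 0 true — at most one ✓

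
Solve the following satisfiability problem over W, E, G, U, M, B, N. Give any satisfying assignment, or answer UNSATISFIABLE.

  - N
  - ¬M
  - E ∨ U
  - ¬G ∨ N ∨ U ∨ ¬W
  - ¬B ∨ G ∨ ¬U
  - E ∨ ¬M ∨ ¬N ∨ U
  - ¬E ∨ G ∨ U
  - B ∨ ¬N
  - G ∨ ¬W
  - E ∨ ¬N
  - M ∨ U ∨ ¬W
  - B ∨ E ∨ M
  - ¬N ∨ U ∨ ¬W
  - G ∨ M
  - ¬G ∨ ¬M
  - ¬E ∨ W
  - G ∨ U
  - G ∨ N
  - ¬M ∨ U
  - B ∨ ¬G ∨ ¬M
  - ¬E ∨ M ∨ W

W: True, E: True, G: True, U: True, M: False, B: True, N: True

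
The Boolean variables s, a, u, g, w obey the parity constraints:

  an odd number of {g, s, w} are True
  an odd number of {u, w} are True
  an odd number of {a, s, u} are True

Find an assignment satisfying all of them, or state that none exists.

s: True, a: True, u: True, g: False, w: False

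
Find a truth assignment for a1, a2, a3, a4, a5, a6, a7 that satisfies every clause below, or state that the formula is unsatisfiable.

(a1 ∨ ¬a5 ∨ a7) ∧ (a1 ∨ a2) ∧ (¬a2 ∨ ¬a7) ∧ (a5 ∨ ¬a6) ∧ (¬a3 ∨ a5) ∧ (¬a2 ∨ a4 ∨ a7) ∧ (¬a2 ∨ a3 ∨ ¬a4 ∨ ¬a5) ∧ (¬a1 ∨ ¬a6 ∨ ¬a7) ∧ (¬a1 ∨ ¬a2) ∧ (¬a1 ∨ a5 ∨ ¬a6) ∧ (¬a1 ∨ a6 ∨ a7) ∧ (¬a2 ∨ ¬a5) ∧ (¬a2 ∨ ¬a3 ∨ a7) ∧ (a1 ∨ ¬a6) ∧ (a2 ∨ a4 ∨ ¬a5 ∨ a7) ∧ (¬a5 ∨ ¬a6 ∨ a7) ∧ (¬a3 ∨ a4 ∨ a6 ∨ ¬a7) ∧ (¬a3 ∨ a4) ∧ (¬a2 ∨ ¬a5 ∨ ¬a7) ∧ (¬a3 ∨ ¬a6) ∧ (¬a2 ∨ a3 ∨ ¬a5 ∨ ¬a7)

a1: True; a2: False; a3: False; a4: False; a5: True; a6: False; a7: True

Set a1 = True.
  then (¬a1 ∨ ¬a2) forces a2 = False.
Set a3 = False.
Set a4 = False.
Set a5 = True.
  then (a2 ∨ a4 ∨ ¬a5 ∨ a7) forces a7 = True.
  then (¬a1 ∨ ¬a6 ∨ ¬a7) forces a6 = False.
All clauses satisfied.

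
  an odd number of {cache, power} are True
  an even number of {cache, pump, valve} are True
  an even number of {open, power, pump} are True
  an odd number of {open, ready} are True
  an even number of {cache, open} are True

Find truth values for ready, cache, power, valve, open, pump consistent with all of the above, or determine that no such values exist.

ready = False, cache = True, power = False, valve = False, open = True, pump = True

{cache, power}: 1 true → odd ✓
{cache, pump, valve}: 2 true → even ✓
{open, power, pump}: 2 true → even ✓
{open, ready}: 1 true → odd ✓
{cache, open}: 2 true → even ✓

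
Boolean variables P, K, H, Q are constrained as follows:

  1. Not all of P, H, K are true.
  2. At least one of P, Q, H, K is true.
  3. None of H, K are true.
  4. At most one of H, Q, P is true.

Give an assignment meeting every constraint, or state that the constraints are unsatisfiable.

P = False; K = False; H = False; Q = True

  (1) {P, H, K}: 0/3 true — not all ✓
  (2) {P, Q, H, K}: 1 true — at least one ✓
  (3) {H, K}: 0 true — none ✓
  (4) {H, Q, P}: 1 true — at most one ✓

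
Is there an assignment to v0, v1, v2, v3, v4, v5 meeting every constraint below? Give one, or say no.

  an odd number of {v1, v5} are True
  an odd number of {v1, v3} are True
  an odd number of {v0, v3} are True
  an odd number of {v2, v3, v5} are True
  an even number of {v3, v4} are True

v0=F, v1=F, v2=T, v3=T, v4=T, v5=T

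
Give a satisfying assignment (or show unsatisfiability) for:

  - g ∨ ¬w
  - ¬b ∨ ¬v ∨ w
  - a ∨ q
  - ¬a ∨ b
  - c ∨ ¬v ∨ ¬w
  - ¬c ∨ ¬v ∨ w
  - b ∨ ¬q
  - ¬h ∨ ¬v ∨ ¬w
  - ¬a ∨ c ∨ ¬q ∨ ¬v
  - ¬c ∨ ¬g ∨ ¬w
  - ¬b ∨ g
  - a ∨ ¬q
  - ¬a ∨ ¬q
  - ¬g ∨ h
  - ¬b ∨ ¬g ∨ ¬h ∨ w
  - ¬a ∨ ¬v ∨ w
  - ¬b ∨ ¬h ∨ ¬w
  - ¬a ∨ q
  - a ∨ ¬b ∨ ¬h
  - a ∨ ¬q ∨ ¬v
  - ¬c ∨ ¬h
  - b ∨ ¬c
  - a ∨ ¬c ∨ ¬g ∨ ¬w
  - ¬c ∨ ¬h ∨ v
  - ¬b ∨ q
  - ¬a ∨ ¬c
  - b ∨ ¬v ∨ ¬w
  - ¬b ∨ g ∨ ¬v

Case q = True:
  (b ∨ ¬q) forces b = True.
  (¬b ∨ g) forces g = True.
  (a ∨ ¬q) forces a = True.
  Clause (¬a ∨ ¬q) is falsified — contradiction.
Case q = False:
  (a ∨ q) forces a = True.
  Clause (¬a ∨ q) is falsified — contradiction.
Both cases fail, so the formula is unsatisfiable.

Unsatisfiable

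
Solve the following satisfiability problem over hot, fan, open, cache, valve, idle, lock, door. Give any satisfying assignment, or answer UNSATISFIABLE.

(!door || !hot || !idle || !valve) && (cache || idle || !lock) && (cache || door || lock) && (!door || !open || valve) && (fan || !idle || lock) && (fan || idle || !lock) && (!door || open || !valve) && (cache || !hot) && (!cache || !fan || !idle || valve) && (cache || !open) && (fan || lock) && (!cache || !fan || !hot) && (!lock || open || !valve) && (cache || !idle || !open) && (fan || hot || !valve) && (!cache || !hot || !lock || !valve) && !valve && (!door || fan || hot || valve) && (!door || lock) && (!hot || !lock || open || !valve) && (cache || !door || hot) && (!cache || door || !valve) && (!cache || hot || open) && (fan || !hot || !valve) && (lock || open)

Unit clause (!valve) forces valve = False.
Set hot = True.
  then (cache || !hot) forces cache = True.
  then (!cache || !fan || !hot) forces fan = False.
  then (fan || lock) forces lock = True.
  then (fan || idle || !lock) forces idle = True.
Set open = False.
Set door = False.
All clauses satisfied.

hot = True, fan = False, open = False, cache = True, valve = False, idle = True, lock = True, door = False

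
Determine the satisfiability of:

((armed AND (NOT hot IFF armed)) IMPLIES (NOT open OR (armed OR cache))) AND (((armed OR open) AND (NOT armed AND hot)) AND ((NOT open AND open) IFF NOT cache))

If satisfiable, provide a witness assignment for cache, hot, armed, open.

cache = True, hot = True, armed = False, open = True

  (armed AND (NOT hot IFF armed)) IMPLIES (NOT open OR (armed OR cache)) = True
    armed AND (NOT hot IFF armed) = False
      NOT hot IFF armed = True
        NOT hot = False
    NOT open OR (armed OR cache) = True
      NOT open = False
      armed OR cache = True
  ((armed OR open) AND (NOT armed AND hot)) AND ((NOT open AND open) IFF NOT cache) = True
    (armed OR open) AND (NOT armed AND hot) = True
      armed OR open = True
      NOT armed AND hot = True
        NOT armed = True
    (NOT open AND open) IFF NOT cache = True
      NOT open AND open = False
        NOT open = False
      NOT cache = False
Both conjuncts True, so the formula holds.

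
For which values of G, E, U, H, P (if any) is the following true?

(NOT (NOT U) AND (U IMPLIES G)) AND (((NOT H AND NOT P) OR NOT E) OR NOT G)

G = True; E = False; U = True; H = False; P = False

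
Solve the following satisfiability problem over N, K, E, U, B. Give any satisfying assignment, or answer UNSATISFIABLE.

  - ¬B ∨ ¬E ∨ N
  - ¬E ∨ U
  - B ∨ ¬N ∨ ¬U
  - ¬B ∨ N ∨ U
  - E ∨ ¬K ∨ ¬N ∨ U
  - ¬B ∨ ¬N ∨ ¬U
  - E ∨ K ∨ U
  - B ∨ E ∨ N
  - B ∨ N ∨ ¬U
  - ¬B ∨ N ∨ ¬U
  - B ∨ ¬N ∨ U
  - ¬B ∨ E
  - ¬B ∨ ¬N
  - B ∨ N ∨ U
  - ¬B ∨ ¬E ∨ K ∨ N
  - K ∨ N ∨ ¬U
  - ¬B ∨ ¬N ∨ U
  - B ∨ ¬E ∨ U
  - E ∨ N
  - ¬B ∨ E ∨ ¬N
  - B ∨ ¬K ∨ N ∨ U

Case N = True:
  (¬B ∨ ¬N) forces B = False.
  (B ∨ ¬N ∨ ¬U) forces U = False.
  Clause (B ∨ ¬N ∨ U) is falsified — contradiction.
Case N = False:
  (E ∨ N) forces E = True.
  (¬B ∨ ¬E ∨ N) forces B = False.
  (¬E ∨ U) forces U = True.
  Clause (B ∨ N ∨ ¬U) is falsified — contradiction.
Both cases fail, so the formula is unsatisfiable.

The formula is unsatisfiable.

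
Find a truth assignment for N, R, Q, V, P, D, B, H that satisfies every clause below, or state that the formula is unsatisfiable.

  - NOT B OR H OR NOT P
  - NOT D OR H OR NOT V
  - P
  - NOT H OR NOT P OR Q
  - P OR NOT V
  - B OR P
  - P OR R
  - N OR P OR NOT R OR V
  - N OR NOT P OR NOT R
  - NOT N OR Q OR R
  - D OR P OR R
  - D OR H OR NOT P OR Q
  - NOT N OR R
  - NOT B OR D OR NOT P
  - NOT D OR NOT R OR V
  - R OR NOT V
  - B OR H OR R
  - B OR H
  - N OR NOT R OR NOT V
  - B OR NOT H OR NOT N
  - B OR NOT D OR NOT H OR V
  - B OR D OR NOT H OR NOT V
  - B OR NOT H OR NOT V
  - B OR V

N=F, R=F, Q=T, V=F, P=T, D=T, B=T, H=T

Unit clause (P) forces P = True.
Set N = False.
  then (N OR NOT P OR NOT R) forces R = False.
  then (R OR NOT V) forces V = False.
  then (B OR V) forces B = True.
  then (NOT B OR H OR NOT P) forces H = True.
  then (NOT H OR NOT P OR Q) forces Q = True.
  then (NOT B OR D OR NOT P) forces D = True.
All clauses satisfied.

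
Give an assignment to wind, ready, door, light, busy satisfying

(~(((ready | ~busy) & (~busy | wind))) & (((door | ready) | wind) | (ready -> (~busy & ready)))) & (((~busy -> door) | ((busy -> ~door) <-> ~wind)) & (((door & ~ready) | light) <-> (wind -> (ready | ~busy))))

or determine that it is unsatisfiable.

wind=F, ready=F, door=T, light=T, busy=T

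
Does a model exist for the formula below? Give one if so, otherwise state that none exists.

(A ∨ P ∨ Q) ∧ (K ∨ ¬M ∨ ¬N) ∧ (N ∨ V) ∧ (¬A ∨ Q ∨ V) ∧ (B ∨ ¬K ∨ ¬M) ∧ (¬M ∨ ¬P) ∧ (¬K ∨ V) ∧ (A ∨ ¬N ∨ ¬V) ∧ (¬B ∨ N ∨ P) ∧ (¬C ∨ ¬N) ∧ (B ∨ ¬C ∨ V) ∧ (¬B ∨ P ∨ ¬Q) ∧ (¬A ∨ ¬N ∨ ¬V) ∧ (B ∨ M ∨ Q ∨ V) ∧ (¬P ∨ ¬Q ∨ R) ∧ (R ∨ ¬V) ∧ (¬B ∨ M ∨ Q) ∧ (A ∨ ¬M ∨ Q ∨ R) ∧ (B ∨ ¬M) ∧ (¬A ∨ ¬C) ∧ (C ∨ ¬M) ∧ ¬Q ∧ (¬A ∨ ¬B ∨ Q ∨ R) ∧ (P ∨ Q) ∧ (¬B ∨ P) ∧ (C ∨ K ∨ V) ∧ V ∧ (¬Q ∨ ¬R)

C=T, Q=F, V=T, M=F, R=T, P=T, N=F, K=F, B=F, A=F

Unit clause (¬Q) forces Q = False.
In (P ∨ Q) only P is left, so P = True.
Unit clause (V) forces V = True.
In (¬M ∨ ¬P) only ¬M is left, so M = False.
In (R ∨ ¬V) only R is left, so R = True.
In (¬B ∨ M ∨ Q) only ¬B is left, so B = False.
Set C = True.
  then (¬C ∨ ¬N) forces N = False.
  then (¬A ∨ ¬C) forces A = False.
Set K = False.
All clauses satisfied.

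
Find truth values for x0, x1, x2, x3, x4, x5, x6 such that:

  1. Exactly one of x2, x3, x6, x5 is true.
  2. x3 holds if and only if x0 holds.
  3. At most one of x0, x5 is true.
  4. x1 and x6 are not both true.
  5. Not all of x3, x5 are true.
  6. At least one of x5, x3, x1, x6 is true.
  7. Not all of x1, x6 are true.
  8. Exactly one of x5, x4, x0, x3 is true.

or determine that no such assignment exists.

x0 = False, x1 = False, x2 = False, x3 = False, x4 = False, x5 = True, x6 = False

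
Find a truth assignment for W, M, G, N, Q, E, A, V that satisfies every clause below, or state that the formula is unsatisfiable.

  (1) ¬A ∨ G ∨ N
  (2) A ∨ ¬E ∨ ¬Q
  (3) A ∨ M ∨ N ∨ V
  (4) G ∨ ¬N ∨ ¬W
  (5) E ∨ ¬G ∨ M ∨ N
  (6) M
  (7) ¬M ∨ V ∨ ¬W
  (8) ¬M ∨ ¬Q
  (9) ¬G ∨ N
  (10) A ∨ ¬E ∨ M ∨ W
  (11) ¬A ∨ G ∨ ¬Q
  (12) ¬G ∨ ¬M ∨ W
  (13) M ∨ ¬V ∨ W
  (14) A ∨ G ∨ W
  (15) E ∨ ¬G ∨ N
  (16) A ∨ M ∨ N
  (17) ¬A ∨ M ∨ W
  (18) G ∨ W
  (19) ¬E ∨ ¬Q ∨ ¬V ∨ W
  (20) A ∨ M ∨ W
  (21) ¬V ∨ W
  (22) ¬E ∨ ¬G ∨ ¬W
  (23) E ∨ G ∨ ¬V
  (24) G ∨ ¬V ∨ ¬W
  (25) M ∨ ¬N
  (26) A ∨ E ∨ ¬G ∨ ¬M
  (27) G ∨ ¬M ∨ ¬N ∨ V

W=T, M=T, G=T, N=T, Q=F, E=F, A=T, V=T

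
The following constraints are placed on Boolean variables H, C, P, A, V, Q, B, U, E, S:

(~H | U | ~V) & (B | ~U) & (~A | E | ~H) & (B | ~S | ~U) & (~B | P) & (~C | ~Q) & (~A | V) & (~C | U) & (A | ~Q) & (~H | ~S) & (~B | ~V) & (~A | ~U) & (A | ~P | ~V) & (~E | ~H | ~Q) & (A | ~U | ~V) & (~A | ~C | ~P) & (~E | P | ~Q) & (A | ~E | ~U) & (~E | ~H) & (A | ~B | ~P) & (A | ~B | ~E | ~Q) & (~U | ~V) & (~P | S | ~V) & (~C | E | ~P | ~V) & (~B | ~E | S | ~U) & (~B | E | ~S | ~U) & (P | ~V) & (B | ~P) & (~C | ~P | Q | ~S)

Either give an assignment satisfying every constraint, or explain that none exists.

H = False; C = False; P = False; A = False; V = False; Q = False; B = False; U = False; E = True; S = True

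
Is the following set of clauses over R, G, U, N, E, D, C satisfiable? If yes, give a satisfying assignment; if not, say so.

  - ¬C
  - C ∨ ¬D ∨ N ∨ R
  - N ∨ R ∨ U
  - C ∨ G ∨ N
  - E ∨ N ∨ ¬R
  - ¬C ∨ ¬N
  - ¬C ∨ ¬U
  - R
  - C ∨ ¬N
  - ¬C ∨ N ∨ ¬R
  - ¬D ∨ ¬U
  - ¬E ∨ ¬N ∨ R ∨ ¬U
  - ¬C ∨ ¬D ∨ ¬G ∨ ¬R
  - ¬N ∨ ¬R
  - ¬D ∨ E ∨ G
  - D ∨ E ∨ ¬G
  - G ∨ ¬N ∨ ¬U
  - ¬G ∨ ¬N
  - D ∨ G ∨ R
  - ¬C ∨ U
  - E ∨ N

Unit clause (¬C) forces C = False.
Unit clause (R) forces R = True.
In (C ∨ ¬N) only ¬N is left, so N = False.
In (E ∨ N) only E is left, so E = True.
In (C ∨ G ∨ N) only G is left, so G = True.
Set U = False.
Set D = True.
All clauses satisfied.

R = True; G = True; U = False; N = False; E = True; D = True; C = False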